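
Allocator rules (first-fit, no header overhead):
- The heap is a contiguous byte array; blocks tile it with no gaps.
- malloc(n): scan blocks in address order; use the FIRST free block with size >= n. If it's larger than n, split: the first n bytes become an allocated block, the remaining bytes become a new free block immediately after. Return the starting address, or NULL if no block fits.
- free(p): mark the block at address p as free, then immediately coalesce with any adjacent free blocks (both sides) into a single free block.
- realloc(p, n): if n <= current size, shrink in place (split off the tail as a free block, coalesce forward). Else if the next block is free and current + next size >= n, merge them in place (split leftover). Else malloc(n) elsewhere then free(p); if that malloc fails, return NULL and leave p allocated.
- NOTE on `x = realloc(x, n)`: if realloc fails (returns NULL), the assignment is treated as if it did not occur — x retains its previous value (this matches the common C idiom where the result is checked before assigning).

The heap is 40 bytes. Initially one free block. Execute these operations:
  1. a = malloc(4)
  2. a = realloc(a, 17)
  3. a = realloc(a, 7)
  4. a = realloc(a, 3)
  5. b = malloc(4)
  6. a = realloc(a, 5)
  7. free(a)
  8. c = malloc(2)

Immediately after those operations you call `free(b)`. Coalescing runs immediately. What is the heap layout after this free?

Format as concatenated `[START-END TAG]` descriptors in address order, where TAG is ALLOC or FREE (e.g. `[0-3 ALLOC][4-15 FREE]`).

Answer: [0-1 ALLOC][2-39 FREE]

Derivation:
Op 1: a = malloc(4) -> a = 0; heap: [0-3 ALLOC][4-39 FREE]
Op 2: a = realloc(a, 17) -> a = 0; heap: [0-16 ALLOC][17-39 FREE]
Op 3: a = realloc(a, 7) -> a = 0; heap: [0-6 ALLOC][7-39 FREE]
Op 4: a = realloc(a, 3) -> a = 0; heap: [0-2 ALLOC][3-39 FREE]
Op 5: b = malloc(4) -> b = 3; heap: [0-2 ALLOC][3-6 ALLOC][7-39 FREE]
Op 6: a = realloc(a, 5) -> a = 7; heap: [0-2 FREE][3-6 ALLOC][7-11 ALLOC][12-39 FREE]
Op 7: free(a) -> (freed a); heap: [0-2 FREE][3-6 ALLOC][7-39 FREE]
Op 8: c = malloc(2) -> c = 0; heap: [0-1 ALLOC][2-2 FREE][3-6 ALLOC][7-39 FREE]
free(b): b = 3 -> block [3-6 ALLOC]; mark free, coalesce with adjacent free neighbors -> [0-1 ALLOC][2-39 FREE]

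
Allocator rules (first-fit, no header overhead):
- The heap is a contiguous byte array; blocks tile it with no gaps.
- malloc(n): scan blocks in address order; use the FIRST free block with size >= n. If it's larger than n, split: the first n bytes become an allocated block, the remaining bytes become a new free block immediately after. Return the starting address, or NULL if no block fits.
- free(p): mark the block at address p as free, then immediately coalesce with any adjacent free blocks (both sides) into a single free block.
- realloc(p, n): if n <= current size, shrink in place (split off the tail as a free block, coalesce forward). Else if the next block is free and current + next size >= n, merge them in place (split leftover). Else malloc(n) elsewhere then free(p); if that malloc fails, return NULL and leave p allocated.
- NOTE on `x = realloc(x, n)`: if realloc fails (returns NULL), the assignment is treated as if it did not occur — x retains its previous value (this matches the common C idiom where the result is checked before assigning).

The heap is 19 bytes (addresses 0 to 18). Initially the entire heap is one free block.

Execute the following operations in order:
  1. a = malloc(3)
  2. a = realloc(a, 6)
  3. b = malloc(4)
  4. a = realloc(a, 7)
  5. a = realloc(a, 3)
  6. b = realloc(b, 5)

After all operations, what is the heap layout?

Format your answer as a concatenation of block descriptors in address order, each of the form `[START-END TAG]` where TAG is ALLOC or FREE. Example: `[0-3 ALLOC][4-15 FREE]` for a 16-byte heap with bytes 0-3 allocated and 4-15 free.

Answer: [0-4 ALLOC][5-9 FREE][10-12 ALLOC][13-18 FREE]

Derivation:
Op 1: a = malloc(3) -> a = 0; heap: [0-2 ALLOC][3-18 FREE]
Op 2: a = realloc(a, 6) -> a = 0; heap: [0-5 ALLOC][6-18 FREE]
Op 3: b = malloc(4) -> b = 6; heap: [0-5 ALLOC][6-9 ALLOC][10-18 FREE]
Op 4: a = realloc(a, 7) -> a = 10; heap: [0-5 FREE][6-9 ALLOC][10-16 ALLOC][17-18 FREE]
Op 5: a = realloc(a, 3) -> a = 10; heap: [0-5 FREE][6-9 ALLOC][10-12 ALLOC][13-18 FREE]
Op 6: b = realloc(b, 5) -> b = 0; heap: [0-4 ALLOC][5-9 FREE][10-12 ALLOC][13-18 FREE]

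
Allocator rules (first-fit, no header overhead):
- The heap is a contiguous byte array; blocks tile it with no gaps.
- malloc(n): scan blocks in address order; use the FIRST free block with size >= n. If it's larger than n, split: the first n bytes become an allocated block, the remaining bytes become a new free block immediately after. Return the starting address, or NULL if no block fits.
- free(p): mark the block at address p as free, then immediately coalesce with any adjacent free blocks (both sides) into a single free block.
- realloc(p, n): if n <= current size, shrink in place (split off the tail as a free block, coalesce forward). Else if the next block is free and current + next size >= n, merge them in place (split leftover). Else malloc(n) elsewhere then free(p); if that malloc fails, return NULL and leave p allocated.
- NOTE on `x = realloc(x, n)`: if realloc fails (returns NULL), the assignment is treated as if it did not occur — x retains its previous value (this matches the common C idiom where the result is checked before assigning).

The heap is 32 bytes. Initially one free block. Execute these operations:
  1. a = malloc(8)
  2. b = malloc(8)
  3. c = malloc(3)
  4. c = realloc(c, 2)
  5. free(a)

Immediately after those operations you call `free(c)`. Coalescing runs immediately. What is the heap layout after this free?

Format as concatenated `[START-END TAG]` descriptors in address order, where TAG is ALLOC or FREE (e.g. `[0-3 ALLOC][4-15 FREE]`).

Answer: [0-7 FREE][8-15 ALLOC][16-31 FREE]

Derivation:
Op 1: a = malloc(8) -> a = 0; heap: [0-7 ALLOC][8-31 FREE]
Op 2: b = malloc(8) -> b = 8; heap: [0-7 ALLOC][8-15 ALLOC][16-31 FREE]
Op 3: c = malloc(3) -> c = 16; heap: [0-7 ALLOC][8-15 ALLOC][16-18 ALLOC][19-31 FREE]
Op 4: c = realloc(c, 2) -> c = 16; heap: [0-7 ALLOC][8-15 ALLOC][16-17 ALLOC][18-31 FREE]
Op 5: free(a) -> (freed a); heap: [0-7 FREE][8-15 ALLOC][16-17 ALLOC][18-31 FREE]
free(c): c = 16 -> block [16-17 ALLOC]; mark free, coalesce with adjacent free neighbors -> [0-7 FREE][8-15 ALLOC][16-31 FREE]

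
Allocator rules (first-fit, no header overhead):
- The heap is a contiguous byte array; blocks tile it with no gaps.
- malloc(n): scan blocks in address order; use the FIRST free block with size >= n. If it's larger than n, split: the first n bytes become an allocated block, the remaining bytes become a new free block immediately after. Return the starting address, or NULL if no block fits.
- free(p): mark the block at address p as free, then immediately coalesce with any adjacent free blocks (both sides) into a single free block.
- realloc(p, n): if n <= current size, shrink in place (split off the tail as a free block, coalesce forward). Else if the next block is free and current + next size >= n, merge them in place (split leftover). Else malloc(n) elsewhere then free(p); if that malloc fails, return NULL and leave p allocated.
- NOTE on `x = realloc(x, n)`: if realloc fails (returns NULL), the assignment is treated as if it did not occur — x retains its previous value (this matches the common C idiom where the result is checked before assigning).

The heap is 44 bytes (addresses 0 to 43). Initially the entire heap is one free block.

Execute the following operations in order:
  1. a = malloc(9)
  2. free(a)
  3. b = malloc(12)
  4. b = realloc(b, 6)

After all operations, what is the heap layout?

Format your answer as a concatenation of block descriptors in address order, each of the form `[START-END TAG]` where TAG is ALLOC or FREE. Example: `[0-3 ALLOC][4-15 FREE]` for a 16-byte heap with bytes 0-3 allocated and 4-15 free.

Answer: [0-5 ALLOC][6-43 FREE]

Derivation:
Op 1: a = malloc(9) -> a = 0; heap: [0-8 ALLOC][9-43 FREE]
Op 2: free(a) -> (freed a); heap: [0-43 FREE]
Op 3: b = malloc(12) -> b = 0; heap: [0-11 ALLOC][12-43 FREE]
Op 4: b = realloc(b, 6) -> b = 0; heap: [0-5 ALLOC][6-43 FREE]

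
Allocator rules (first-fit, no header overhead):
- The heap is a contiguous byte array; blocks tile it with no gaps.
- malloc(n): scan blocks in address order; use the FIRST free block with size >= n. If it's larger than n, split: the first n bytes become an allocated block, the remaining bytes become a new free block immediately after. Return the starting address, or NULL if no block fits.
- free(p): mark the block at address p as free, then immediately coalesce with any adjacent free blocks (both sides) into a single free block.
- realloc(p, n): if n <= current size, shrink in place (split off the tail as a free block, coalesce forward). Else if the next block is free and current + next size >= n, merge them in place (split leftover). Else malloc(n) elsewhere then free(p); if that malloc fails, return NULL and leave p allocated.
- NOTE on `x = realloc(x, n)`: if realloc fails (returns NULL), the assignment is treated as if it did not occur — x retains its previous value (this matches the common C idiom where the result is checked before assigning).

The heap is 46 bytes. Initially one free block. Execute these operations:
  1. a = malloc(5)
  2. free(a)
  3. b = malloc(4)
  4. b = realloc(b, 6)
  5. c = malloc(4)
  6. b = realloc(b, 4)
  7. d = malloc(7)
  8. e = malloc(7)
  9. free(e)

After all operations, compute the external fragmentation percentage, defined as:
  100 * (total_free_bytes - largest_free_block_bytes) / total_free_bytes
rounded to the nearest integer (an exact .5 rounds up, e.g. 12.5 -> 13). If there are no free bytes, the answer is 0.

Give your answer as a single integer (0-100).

Answer: 6

Derivation:
Op 1: a = malloc(5) -> a = 0; heap: [0-4 ALLOC][5-45 FREE]
Op 2: free(a) -> (freed a); heap: [0-45 FREE]
Op 3: b = malloc(4) -> b = 0; heap: [0-3 ALLOC][4-45 FREE]
Op 4: b = realloc(b, 6) -> b = 0; heap: [0-5 ALLOC][6-45 FREE]
Op 5: c = malloc(4) -> c = 6; heap: [0-5 ALLOC][6-9 ALLOC][10-45 FREE]
Op 6: b = realloc(b, 4) -> b = 0; heap: [0-3 ALLOC][4-5 FREE][6-9 ALLOC][10-45 FREE]
Op 7: d = malloc(7) -> d = 10; heap: [0-3 ALLOC][4-5 FREE][6-9 ALLOC][10-16 ALLOC][17-45 FREE]
Op 8: e = malloc(7) -> e = 17; heap: [0-3 ALLOC][4-5 FREE][6-9 ALLOC][10-16 ALLOC][17-23 ALLOC][24-45 FREE]
Op 9: free(e) -> (freed e); heap: [0-3 ALLOC][4-5 FREE][6-9 ALLOC][10-16 ALLOC][17-45 FREE]
Free blocks: [2 29] total_free=31 largest=29 -> 100*(31-29)/31 = 200/31 ≈ 6.452 -> rounds to 6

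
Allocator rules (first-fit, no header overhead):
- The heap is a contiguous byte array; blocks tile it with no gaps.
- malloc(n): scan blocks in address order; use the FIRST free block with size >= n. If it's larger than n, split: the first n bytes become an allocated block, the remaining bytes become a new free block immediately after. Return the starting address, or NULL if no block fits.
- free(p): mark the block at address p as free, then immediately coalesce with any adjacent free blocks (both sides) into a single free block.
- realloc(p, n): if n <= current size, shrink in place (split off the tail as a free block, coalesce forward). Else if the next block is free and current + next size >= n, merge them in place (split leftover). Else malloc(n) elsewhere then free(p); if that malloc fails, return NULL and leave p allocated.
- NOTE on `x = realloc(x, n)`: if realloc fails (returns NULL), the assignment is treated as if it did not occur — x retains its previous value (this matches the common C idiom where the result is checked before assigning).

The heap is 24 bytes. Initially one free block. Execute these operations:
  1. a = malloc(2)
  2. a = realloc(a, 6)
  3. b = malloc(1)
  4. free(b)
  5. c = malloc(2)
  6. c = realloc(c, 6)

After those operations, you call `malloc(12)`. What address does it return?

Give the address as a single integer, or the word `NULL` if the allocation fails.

Op 1: a = malloc(2) -> a = 0; heap: [0-1 ALLOC][2-23 FREE]
Op 2: a = realloc(a, 6) -> a = 0; heap: [0-5 ALLOC][6-23 FREE]
Op 3: b = malloc(1) -> b = 6; heap: [0-5 ALLOC][6-6 ALLOC][7-23 FREE]
Op 4: free(b) -> (freed b); heap: [0-5 ALLOC][6-23 FREE]
Op 5: c = malloc(2) -> c = 6; heap: [0-5 ALLOC][6-7 ALLOC][8-23 FREE]
Op 6: c = realloc(c, 6) -> c = 6; heap: [0-5 ALLOC][6-11 ALLOC][12-23 FREE]
malloc(12): first-fit scan over [0-5 ALLOC][6-11 ALLOC][12-23 FREE] -> 12

Answer: 12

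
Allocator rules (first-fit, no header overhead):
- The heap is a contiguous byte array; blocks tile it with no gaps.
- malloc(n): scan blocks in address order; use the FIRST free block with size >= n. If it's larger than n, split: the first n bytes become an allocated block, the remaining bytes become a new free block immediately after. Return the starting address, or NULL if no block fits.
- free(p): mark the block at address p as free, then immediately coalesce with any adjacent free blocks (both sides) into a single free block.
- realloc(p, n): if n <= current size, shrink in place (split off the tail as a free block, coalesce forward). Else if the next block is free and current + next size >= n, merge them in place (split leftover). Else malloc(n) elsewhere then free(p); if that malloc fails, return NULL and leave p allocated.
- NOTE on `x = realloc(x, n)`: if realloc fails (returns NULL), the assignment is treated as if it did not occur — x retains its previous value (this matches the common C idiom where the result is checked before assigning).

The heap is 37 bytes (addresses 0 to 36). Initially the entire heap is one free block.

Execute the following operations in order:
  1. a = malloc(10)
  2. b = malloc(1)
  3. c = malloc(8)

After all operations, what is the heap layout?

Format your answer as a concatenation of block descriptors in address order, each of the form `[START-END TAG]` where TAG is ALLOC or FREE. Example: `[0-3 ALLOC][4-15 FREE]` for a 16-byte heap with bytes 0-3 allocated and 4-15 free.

Op 1: a = malloc(10) -> a = 0; heap: [0-9 ALLOC][10-36 FREE]
Op 2: b = malloc(1) -> b = 10; heap: [0-9 ALLOC][10-10 ALLOC][11-36 FREE]
Op 3: c = malloc(8) -> c = 11; heap: [0-9 ALLOC][10-10 ALLOC][11-18 ALLOC][19-36 FREE]

Answer: [0-9 ALLOC][10-10 ALLOC][11-18 ALLOC][19-36 FREE]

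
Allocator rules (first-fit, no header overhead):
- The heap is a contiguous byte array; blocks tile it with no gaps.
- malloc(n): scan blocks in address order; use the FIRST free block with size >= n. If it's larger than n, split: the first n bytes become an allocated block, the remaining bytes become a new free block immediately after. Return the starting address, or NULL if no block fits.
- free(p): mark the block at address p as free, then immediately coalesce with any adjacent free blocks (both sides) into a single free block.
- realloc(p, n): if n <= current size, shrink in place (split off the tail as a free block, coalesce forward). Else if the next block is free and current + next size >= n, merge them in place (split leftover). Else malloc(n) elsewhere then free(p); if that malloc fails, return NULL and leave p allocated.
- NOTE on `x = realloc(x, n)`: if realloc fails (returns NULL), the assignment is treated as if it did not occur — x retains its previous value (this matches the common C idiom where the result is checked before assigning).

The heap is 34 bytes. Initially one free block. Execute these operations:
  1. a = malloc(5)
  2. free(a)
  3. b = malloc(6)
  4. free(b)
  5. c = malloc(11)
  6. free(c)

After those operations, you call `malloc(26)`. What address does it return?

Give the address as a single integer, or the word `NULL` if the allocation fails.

Answer: 0

Derivation:
Op 1: a = malloc(5) -> a = 0; heap: [0-4 ALLOC][5-33 FREE]
Op 2: free(a) -> (freed a); heap: [0-33 FREE]
Op 3: b = malloc(6) -> b = 0; heap: [0-5 ALLOC][6-33 FREE]
Op 4: free(b) -> (freed b); heap: [0-33 FREE]
Op 5: c = malloc(11) -> c = 0; heap: [0-10 ALLOC][11-33 FREE]
Op 6: free(c) -> (freed c); heap: [0-33 FREE]
malloc(26): first-fit scan over [0-33 FREE] -> 0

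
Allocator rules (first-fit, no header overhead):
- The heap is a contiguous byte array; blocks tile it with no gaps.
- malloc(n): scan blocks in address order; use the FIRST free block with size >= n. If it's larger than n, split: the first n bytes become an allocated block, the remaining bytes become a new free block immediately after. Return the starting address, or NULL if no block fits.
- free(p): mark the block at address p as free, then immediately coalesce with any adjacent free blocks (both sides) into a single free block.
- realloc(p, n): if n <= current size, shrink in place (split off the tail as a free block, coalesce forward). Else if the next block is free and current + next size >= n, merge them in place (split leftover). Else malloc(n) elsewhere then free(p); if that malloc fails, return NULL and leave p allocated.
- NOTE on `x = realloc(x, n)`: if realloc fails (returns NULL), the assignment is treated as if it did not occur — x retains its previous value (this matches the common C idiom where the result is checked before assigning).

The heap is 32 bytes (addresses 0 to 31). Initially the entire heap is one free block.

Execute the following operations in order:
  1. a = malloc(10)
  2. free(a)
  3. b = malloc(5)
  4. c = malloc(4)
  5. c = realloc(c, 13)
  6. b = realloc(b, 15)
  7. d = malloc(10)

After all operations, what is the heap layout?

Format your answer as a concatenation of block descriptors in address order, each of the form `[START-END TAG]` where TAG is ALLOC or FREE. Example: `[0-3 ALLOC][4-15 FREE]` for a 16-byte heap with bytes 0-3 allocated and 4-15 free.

Answer: [0-4 ALLOC][5-17 ALLOC][18-27 ALLOC][28-31 FREE]

Derivation:
Op 1: a = malloc(10) -> a = 0; heap: [0-9 ALLOC][10-31 FREE]
Op 2: free(a) -> (freed a); heap: [0-31 FREE]
Op 3: b = malloc(5) -> b = 0; heap: [0-4 ALLOC][5-31 FREE]
Op 4: c = malloc(4) -> c = 5; heap: [0-4 ALLOC][5-8 ALLOC][9-31 FREE]
Op 5: c = realloc(c, 13) -> c = 5; heap: [0-4 ALLOC][5-17 ALLOC][18-31 FREE]
Op 6: b = realloc(b, 15) -> NULL (b unchanged); heap: [0-4 ALLOC][5-17 ALLOC][18-31 FREE]
Op 7: d = malloc(10) -> d = 18; heap: [0-4 ALLOC][5-17 ALLOC][18-27 ALLOC][28-31 FREE]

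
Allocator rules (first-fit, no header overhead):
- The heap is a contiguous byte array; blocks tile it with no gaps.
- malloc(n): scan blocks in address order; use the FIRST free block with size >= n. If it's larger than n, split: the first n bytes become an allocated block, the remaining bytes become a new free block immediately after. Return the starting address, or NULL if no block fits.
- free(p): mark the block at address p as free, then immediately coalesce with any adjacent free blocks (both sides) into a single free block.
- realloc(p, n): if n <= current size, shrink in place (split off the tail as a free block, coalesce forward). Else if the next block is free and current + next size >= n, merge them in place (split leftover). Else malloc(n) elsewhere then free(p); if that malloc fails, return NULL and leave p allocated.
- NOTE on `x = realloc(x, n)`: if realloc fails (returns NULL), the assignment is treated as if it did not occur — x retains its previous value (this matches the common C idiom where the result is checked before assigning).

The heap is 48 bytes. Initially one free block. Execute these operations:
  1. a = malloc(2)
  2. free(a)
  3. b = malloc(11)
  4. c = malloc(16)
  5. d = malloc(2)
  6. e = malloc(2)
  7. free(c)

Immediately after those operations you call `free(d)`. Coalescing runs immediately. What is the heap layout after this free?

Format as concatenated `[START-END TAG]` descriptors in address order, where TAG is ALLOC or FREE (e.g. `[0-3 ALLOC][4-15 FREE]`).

Op 1: a = malloc(2) -> a = 0; heap: [0-1 ALLOC][2-47 FREE]
Op 2: free(a) -> (freed a); heap: [0-47 FREE]
Op 3: b = malloc(11) -> b = 0; heap: [0-10 ALLOC][11-47 FREE]
Op 4: c = malloc(16) -> c = 11; heap: [0-10 ALLOC][11-26 ALLOC][27-47 FREE]
Op 5: d = malloc(2) -> d = 27; heap: [0-10 ALLOC][11-26 ALLOC][27-28 ALLOC][29-47 FREE]
Op 6: e = malloc(2) -> e = 29; heap: [0-10 ALLOC][11-26 ALLOC][27-28 ALLOC][29-30 ALLOC][31-47 FREE]
Op 7: free(c) -> (freed c); heap: [0-10 ALLOC][11-26 FREE][27-28 ALLOC][29-30 ALLOC][31-47 FREE]
free(d): d = 27 -> block [27-28 ALLOC]; mark free, coalesce with adjacent free neighbors -> [0-10 ALLOC][11-28 FREE][29-30 ALLOC][31-47 FREE]

Answer: [0-10 ALLOC][11-28 FREE][29-30 ALLOC][31-47 FREE]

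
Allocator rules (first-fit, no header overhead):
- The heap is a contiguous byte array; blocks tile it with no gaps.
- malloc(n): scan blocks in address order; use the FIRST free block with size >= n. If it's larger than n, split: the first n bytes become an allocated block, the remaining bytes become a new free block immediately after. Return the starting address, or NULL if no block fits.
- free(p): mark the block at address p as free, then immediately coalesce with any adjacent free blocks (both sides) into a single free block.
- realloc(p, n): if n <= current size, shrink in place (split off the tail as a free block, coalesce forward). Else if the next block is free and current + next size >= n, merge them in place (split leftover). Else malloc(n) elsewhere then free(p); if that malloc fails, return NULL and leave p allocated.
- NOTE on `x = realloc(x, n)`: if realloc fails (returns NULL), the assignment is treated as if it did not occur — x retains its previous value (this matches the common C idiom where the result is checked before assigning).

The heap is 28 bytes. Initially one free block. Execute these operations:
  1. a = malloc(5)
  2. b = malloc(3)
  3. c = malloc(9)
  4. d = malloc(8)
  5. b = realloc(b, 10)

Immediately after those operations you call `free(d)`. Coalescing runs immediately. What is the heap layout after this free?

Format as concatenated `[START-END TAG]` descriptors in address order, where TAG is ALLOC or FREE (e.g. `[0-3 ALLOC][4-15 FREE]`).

Op 1: a = malloc(5) -> a = 0; heap: [0-4 ALLOC][5-27 FREE]
Op 2: b = malloc(3) -> b = 5; heap: [0-4 ALLOC][5-7 ALLOC][8-27 FREE]
Op 3: c = malloc(9) -> c = 8; heap: [0-4 ALLOC][5-7 ALLOC][8-16 ALLOC][17-27 FREE]
Op 4: d = malloc(8) -> d = 17; heap: [0-4 ALLOC][5-7 ALLOC][8-16 ALLOC][17-24 ALLOC][25-27 FREE]
Op 5: b = realloc(b, 10) -> NULL (b unchanged); heap: [0-4 ALLOC][5-7 ALLOC][8-16 ALLOC][17-24 ALLOC][25-27 FREE]
free(d): d = 17 -> block [17-24 ALLOC]; mark free, coalesce with adjacent free neighbors -> [0-4 ALLOC][5-7 ALLOC][8-16 ALLOC][17-27 FREE]

Answer: [0-4 ALLOC][5-7 ALLOC][8-16 ALLOC][17-27 FREE]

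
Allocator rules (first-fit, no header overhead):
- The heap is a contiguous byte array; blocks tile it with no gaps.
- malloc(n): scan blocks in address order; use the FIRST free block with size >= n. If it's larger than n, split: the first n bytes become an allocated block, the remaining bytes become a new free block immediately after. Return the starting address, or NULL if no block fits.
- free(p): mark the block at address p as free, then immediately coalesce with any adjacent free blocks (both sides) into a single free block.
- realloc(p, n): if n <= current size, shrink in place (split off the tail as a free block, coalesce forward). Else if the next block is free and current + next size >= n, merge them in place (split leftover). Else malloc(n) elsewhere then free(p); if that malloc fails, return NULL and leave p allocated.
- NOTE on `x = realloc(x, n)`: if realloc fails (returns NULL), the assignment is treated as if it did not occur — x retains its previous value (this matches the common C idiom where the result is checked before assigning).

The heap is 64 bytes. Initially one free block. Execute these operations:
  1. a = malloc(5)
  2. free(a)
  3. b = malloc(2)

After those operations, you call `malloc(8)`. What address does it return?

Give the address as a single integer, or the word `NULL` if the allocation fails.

Answer: 2

Derivation:
Op 1: a = malloc(5) -> a = 0; heap: [0-4 ALLOC][5-63 FREE]
Op 2: free(a) -> (freed a); heap: [0-63 FREE]
Op 3: b = malloc(2) -> b = 0; heap: [0-1 ALLOC][2-63 FREE]
malloc(8): first-fit scan over [0-1 ALLOC][2-63 FREE] -> 2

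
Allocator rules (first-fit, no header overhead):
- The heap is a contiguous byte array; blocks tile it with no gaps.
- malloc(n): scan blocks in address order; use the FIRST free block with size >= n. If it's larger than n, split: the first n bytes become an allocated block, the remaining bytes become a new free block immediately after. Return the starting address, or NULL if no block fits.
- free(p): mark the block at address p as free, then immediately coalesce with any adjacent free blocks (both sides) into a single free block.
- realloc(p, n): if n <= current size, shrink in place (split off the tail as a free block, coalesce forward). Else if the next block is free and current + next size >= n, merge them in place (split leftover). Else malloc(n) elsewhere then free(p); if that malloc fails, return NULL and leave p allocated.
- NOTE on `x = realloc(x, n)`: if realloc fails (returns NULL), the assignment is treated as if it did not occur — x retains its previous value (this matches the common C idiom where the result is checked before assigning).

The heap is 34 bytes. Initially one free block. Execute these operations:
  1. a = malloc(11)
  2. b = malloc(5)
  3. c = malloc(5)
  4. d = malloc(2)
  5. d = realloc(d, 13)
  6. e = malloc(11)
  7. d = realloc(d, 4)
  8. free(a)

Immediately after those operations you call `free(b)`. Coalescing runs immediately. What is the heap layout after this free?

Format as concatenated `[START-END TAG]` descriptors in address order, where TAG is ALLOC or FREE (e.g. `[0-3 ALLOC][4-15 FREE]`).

Op 1: a = malloc(11) -> a = 0; heap: [0-10 ALLOC][11-33 FREE]
Op 2: b = malloc(5) -> b = 11; heap: [0-10 ALLOC][11-15 ALLOC][16-33 FREE]
Op 3: c = malloc(5) -> c = 16; heap: [0-10 ALLOC][11-15 ALLOC][16-20 ALLOC][21-33 FREE]
Op 4: d = malloc(2) -> d = 21; heap: [0-10 ALLOC][11-15 ALLOC][16-20 ALLOC][21-22 ALLOC][23-33 FREE]
Op 5: d = realloc(d, 13) -> d = 21; heap: [0-10 ALLOC][11-15 ALLOC][16-20 ALLOC][21-33 ALLOC]
Op 6: e = malloc(11) -> e = NULL; heap: [0-10 ALLOC][11-15 ALLOC][16-20 ALLOC][21-33 ALLOC]
Op 7: d = realloc(d, 4) -> d = 21; heap: [0-10 ALLOC][11-15 ALLOC][16-20 ALLOC][21-24 ALLOC][25-33 FREE]
Op 8: free(a) -> (freed a); heap: [0-10 FREE][11-15 ALLOC][16-20 ALLOC][21-24 ALLOC][25-33 FREE]
free(b): b = 11 -> block [11-15 ALLOC]; mark free, coalesce with adjacent free neighbors -> [0-15 FREE][16-20 ALLOC][21-24 ALLOC][25-33 FREE]

Answer: [0-15 FREE][16-20 ALLOC][21-24 ALLOC][25-33 FREE]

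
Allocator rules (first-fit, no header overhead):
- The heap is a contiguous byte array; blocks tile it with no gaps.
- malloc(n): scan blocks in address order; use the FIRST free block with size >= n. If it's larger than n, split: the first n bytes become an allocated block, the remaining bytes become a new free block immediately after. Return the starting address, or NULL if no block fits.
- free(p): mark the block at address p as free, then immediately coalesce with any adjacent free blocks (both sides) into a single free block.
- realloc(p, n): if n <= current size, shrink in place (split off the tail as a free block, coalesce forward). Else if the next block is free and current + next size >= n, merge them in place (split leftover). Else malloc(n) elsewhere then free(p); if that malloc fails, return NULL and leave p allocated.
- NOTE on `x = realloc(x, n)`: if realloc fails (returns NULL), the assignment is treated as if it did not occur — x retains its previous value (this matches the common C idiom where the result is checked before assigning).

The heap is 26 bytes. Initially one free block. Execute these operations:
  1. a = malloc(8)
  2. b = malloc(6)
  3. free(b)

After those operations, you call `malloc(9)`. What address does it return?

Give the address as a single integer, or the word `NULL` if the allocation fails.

Op 1: a = malloc(8) -> a = 0; heap: [0-7 ALLOC][8-25 FREE]
Op 2: b = malloc(6) -> b = 8; heap: [0-7 ALLOC][8-13 ALLOC][14-25 FREE]
Op 3: free(b) -> (freed b); heap: [0-7 ALLOC][8-25 FREE]
malloc(9): first-fit scan over [0-7 ALLOC][8-25 FREE] -> 8

Answer: 8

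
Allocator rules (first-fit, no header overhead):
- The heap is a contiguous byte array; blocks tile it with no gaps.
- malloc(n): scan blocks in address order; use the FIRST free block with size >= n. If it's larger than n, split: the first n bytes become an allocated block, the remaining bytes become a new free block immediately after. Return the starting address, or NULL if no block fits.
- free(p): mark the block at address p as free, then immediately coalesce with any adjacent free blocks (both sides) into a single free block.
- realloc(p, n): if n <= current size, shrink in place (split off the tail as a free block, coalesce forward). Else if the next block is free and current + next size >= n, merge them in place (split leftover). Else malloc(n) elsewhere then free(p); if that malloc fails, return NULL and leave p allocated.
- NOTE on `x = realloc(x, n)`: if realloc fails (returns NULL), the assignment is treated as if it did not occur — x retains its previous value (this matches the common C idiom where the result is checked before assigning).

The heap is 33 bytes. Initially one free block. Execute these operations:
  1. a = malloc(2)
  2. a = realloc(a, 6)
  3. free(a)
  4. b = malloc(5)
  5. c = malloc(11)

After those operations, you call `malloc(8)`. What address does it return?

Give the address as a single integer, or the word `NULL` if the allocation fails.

Op 1: a = malloc(2) -> a = 0; heap: [0-1 ALLOC][2-32 FREE]
Op 2: a = realloc(a, 6) -> a = 0; heap: [0-5 ALLOC][6-32 FREE]
Op 3: free(a) -> (freed a); heap: [0-32 FREE]
Op 4: b = malloc(5) -> b = 0; heap: [0-4 ALLOC][5-32 FREE]
Op 5: c = malloc(11) -> c = 5; heap: [0-4 ALLOC][5-15 ALLOC][16-32 FREE]
malloc(8): first-fit scan over [0-4 ALLOC][5-15 ALLOC][16-32 FREE] -> 16

Answer: 16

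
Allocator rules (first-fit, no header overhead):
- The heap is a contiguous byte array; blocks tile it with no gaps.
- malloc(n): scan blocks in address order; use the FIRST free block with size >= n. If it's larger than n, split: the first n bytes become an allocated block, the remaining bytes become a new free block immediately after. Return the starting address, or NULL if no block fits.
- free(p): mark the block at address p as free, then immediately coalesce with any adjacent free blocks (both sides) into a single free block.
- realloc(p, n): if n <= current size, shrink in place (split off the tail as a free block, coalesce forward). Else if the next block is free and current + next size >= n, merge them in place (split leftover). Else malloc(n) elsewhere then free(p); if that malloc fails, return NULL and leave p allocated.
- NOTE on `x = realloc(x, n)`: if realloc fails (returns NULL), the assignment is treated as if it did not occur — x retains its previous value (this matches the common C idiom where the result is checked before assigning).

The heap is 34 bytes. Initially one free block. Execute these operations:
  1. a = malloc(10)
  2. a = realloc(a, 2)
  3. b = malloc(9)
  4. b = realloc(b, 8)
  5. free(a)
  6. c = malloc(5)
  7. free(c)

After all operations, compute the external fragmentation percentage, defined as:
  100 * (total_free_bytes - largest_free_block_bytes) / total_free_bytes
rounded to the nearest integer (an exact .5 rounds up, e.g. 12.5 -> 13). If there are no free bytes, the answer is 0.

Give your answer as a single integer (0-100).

Answer: 8

Derivation:
Op 1: a = malloc(10) -> a = 0; heap: [0-9 ALLOC][10-33 FREE]
Op 2: a = realloc(a, 2) -> a = 0; heap: [0-1 ALLOC][2-33 FREE]
Op 3: b = malloc(9) -> b = 2; heap: [0-1 ALLOC][2-10 ALLOC][11-33 FREE]
Op 4: b = realloc(b, 8) -> b = 2; heap: [0-1 ALLOC][2-9 ALLOC][10-33 FREE]
Op 5: free(a) -> (freed a); heap: [0-1 FREE][2-9 ALLOC][10-33 FREE]
Op 6: c = malloc(5) -> c = 10; heap: [0-1 FREE][2-9 ALLOC][10-14 ALLOC][15-33 FREE]
Op 7: free(c) -> (freed c); heap: [0-1 FREE][2-9 ALLOC][10-33 FREE]
Free blocks: [2 24] total_free=26 largest=24 -> 100*(26-24)/26 = 200/26 ≈ 7.692 -> rounds to 8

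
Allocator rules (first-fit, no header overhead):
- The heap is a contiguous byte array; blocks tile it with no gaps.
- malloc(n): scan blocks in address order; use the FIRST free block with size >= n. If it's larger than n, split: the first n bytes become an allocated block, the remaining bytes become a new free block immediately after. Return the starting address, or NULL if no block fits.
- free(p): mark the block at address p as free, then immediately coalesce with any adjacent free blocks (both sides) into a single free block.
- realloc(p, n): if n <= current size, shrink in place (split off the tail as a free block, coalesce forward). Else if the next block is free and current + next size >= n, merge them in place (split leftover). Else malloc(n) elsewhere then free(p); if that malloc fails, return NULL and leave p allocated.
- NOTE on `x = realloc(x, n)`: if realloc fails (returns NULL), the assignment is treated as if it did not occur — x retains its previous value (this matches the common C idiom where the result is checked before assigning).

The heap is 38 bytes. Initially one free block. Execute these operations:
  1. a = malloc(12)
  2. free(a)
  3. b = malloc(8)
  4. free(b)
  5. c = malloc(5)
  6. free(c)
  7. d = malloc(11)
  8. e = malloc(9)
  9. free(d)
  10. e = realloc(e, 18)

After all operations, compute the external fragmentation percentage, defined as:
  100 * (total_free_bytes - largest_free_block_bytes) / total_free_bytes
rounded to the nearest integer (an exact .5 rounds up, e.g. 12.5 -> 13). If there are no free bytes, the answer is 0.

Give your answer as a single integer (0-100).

Op 1: a = malloc(12) -> a = 0; heap: [0-11 ALLOC][12-37 FREE]
Op 2: free(a) -> (freed a); heap: [0-37 FREE]
Op 3: b = malloc(8) -> b = 0; heap: [0-7 ALLOC][8-37 FREE]
Op 4: free(b) -> (freed b); heap: [0-37 FREE]
Op 5: c = malloc(5) -> c = 0; heap: [0-4 ALLOC][5-37 FREE]
Op 6: free(c) -> (freed c); heap: [0-37 FREE]
Op 7: d = malloc(11) -> d = 0; heap: [0-10 ALLOC][11-37 FREE]
Op 8: e = malloc(9) -> e = 11; heap: [0-10 ALLOC][11-19 ALLOC][20-37 FREE]
Op 9: free(d) -> (freed d); heap: [0-10 FREE][11-19 ALLOC][20-37 FREE]
Op 10: e = realloc(e, 18) -> e = 11; heap: [0-10 FREE][11-28 ALLOC][29-37 FREE]
Free blocks: [11 9] total_free=20 largest=11 -> 100*(20-11)/20 = 900/20 = 45

Answer: 45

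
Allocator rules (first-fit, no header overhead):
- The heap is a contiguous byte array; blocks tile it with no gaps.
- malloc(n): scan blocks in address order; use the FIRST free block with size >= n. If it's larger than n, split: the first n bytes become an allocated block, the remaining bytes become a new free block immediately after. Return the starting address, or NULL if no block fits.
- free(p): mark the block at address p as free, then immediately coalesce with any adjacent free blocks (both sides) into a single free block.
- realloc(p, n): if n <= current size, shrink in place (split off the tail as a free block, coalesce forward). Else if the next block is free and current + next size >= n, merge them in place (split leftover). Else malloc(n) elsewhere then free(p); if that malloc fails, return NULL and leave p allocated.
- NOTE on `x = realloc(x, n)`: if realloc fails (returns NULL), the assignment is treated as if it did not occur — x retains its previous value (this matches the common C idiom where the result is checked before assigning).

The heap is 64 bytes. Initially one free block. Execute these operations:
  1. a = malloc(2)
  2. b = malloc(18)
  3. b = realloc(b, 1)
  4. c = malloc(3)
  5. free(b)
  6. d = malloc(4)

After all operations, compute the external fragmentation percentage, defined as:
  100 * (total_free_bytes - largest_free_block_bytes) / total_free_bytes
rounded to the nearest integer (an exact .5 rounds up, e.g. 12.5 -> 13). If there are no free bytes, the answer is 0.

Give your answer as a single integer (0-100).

Op 1: a = malloc(2) -> a = 0; heap: [0-1 ALLOC][2-63 FREE]
Op 2: b = malloc(18) -> b = 2; heap: [0-1 ALLOC][2-19 ALLOC][20-63 FREE]
Op 3: b = realloc(b, 1) -> b = 2; heap: [0-1 ALLOC][2-2 ALLOC][3-63 FREE]
Op 4: c = malloc(3) -> c = 3; heap: [0-1 ALLOC][2-2 ALLOC][3-5 ALLOC][6-63 FREE]
Op 5: free(b) -> (freed b); heap: [0-1 ALLOC][2-2 FREE][3-5 ALLOC][6-63 FREE]
Op 6: d = malloc(4) -> d = 6; heap: [0-1 ALLOC][2-2 FREE][3-5 ALLOC][6-9 ALLOC][10-63 FREE]
Free blocks: [1 54] total_free=55 largest=54 -> 100*(55-54)/55 = 100/55 ≈ 1.818 -> rounds to 2

Answer: 2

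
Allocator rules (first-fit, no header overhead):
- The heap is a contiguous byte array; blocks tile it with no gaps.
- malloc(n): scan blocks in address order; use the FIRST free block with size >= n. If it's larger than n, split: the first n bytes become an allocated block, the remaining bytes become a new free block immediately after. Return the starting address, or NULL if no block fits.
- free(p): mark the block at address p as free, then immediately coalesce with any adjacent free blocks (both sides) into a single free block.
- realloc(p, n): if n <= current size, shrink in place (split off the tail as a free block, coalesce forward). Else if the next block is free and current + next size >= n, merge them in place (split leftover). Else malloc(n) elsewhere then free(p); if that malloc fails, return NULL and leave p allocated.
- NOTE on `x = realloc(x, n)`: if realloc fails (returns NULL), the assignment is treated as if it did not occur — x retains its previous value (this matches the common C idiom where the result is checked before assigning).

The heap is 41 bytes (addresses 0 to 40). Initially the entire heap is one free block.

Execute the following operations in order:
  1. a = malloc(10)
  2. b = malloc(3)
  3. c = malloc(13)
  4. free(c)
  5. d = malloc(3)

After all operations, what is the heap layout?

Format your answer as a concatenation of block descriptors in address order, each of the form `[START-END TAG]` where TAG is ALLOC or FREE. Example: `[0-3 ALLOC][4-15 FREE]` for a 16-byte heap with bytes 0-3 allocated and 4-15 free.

Answer: [0-9 ALLOC][10-12 ALLOC][13-15 ALLOC][16-40 FREE]

Derivation:
Op 1: a = malloc(10) -> a = 0; heap: [0-9 ALLOC][10-40 FREE]
Op 2: b = malloc(3) -> b = 10; heap: [0-9 ALLOC][10-12 ALLOC][13-40 FREE]
Op 3: c = malloc(13) -> c = 13; heap: [0-9 ALLOC][10-12 ALLOC][13-25 ALLOC][26-40 FREE]
Op 4: free(c) -> (freed c); heap: [0-9 ALLOC][10-12 ALLOC][13-40 FREE]
Op 5: d = malloc(3) -> d = 13; heap: [0-9 ALLOC][10-12 ALLOC][13-15 ALLOC][16-40 FREE]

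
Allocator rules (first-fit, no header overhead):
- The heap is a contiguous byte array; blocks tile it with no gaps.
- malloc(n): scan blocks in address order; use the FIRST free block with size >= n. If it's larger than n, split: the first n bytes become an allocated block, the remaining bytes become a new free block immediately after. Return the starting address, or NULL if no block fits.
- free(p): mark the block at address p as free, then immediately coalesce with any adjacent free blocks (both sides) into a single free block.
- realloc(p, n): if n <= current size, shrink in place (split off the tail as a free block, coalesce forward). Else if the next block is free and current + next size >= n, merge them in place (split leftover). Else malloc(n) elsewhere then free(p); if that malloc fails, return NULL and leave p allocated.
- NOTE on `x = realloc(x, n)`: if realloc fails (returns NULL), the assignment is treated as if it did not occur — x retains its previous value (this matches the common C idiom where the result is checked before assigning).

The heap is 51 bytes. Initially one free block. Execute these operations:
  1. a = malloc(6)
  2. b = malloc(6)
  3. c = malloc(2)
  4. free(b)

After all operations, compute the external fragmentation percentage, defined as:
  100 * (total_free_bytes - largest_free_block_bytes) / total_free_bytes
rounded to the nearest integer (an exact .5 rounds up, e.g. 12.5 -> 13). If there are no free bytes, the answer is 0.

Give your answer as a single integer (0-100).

Answer: 14

Derivation:
Op 1: a = malloc(6) -> a = 0; heap: [0-5 ALLOC][6-50 FREE]
Op 2: b = malloc(6) -> b = 6; heap: [0-5 ALLOC][6-11 ALLOC][12-50 FREE]
Op 3: c = malloc(2) -> c = 12; heap: [0-5 ALLOC][6-11 ALLOC][12-13 ALLOC][14-50 FREE]
Op 4: free(b) -> (freed b); heap: [0-5 ALLOC][6-11 FREE][12-13 ALLOC][14-50 FREE]
Free blocks: [6 37] total_free=43 largest=37 -> 100*(43-37)/43 = 600/43 ≈ 13.953 -> rounds to 14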